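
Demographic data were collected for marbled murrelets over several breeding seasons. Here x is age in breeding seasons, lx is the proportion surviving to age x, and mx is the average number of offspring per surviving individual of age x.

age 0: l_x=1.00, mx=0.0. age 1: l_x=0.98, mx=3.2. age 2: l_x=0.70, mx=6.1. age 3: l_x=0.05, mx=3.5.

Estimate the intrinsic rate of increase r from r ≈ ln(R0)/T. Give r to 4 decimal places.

1.2586

R0 = Σ lx·mx = 0 + 3.136 + 4.27 + 0.175 = 7.581
Σ x·lx·mx = 12.201; T = 12.201/7.581 = 1.60942…
r ≈ ln(R0)/T = ln(7.581)/1.60942… = 1.258619… → 1.2586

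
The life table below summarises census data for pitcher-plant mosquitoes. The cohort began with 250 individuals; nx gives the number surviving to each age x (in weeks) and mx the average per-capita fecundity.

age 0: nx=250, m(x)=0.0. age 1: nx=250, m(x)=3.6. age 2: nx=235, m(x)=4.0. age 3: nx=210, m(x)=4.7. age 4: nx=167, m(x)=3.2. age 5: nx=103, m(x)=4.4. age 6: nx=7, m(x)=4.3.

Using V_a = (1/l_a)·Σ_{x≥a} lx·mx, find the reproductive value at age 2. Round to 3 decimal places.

12.531

lx = nx/n0 = nx/250: 1, 1, 0.94, 0.84, 0.668, 0.412, 0.028
lx·mx for x ≥ 2: 3.76, 3.948, 2.1376, 1.8128, 0.1204 → sum = 11.7788
V_2 = 11.7788 / l_2 = 11.7788 / 0.94 = 12.530638… → 12.531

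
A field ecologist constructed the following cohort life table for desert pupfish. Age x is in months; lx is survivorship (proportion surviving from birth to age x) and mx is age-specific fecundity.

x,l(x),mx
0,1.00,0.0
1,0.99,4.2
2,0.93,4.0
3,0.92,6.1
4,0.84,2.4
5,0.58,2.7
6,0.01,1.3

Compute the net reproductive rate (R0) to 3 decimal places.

lx·mx by age: 0, 4.158, 3.72, 5.612, 2.016, 1.566, 0.013
R0 = Σ lx·mx = 17.085 → 17.085

17.085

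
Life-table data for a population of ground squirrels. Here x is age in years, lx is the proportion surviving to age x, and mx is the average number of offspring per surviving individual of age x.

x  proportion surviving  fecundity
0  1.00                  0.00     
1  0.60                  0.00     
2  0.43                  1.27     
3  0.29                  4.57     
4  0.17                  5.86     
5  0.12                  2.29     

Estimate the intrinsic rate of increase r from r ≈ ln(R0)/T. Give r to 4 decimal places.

R0 = Σ lx·mx = 0 + 0 + 0.5461 + 1.3253 + 0.9962 + 0.2748 = 3.1424
Σ x·lx·mx = 10.4269; T = 10.4269/3.1424 = 3.31813…
r ≈ ln(R0)/T = ln(3.1424)/3.31813… = 0.34507… → 0.3451

0.3451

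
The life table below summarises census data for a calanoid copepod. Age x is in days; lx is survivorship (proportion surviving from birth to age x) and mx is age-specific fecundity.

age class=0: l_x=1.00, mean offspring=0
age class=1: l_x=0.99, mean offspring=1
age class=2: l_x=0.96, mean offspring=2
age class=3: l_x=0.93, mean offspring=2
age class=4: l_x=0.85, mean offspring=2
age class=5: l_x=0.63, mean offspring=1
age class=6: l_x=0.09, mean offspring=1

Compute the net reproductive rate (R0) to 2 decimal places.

7.19

lx·mx by age: 0, 0.99, 1.92, 1.86, 1.7, 0.63, 0.09
R0 = Σ lx·mx = 7.19 → 7.19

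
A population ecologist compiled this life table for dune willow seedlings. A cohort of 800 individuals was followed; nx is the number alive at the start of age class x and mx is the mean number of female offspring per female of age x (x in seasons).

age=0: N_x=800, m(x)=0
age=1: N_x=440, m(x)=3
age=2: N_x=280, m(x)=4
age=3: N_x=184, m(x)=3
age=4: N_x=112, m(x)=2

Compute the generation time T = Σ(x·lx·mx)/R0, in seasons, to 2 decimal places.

1.90

lx = nx/n0 = nx/800: 1, 0.55, 0.35, 0.23, 0.14
lx·mx: 0, 1.65, 1.4, 0.69, 0.28 → R0 = 4.02
x·lx·mx: 0, 1.65, 2.8, 2.07, 1.12 → Σ = 7.64
T = 7.64 / 4.02 = 1.900498… → 1.90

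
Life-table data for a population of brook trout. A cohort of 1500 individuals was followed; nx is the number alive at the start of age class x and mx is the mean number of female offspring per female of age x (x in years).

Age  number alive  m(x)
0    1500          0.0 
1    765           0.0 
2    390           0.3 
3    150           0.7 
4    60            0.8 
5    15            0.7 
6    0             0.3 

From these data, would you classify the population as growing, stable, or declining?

declining

lx = nx/n0 = nx/1500: 1, 0.51, 0.26, 0.1, 0.04, 0.01, 0
R0 = Σ lx·mx = 0 + 0 + 0.078 + 0.07 + 0.032 + 0.007 + 0 = 0.187
R0 < 1, so the population is declining.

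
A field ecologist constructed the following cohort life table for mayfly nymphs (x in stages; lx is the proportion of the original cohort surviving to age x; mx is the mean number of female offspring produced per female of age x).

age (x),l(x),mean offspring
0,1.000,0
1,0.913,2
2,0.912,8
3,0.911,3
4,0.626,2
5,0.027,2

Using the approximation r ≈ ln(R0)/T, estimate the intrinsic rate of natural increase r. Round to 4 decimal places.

1.1346

R0 = Σ lx·mx = 0 + 1.826 + 7.296 + 2.733 + 1.252 + 0.054 = 13.161
Σ x·lx·mx = 29.895; T = 29.895/13.161 = 2.27148…
r ≈ ln(R0)/T = ln(13.161)/2.27148… = 1.134614… → 1.1346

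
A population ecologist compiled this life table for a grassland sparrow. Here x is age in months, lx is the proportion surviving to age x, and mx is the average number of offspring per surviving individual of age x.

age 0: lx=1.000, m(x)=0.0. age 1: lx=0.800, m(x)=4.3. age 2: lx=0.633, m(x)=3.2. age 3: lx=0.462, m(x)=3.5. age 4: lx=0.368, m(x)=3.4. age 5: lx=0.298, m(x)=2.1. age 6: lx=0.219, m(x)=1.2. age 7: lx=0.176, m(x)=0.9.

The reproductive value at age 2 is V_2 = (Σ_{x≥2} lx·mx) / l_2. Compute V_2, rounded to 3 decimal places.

lx·mx for x ≥ 2: 2.0256, 1.617, 1.2512, 0.6258, 0.2628, 0.1584 → sum = 5.9408
V_2 = 5.9408 / l_2 = 5.9408 / 0.633 = 9.38515… → 9.385

9.385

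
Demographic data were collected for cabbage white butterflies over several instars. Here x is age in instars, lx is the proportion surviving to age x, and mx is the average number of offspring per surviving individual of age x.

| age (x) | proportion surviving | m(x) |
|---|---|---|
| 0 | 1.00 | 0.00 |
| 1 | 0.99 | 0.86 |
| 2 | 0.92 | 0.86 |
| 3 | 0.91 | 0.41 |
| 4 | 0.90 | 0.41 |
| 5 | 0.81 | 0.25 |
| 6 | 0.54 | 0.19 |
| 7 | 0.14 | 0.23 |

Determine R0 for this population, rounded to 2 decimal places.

2.72

lx·mx by age: 0, 0.8514, 0.7912, 0.3731, 0.369, 0.2025, 0.1026, 0.0322
R0 = Σ lx·mx = 2.722 → 2.72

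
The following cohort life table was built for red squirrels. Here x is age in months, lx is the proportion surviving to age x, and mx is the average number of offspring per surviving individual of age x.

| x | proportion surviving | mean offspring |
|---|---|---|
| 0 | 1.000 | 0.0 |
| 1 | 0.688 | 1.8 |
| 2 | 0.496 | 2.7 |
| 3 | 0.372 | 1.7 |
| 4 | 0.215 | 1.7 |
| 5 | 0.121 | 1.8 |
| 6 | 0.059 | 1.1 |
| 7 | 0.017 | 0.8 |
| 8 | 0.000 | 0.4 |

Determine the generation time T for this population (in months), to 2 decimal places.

lx·mx: 0, 1.2384, 1.3392, 0.6324, 0.3655, 0.2178, 0.0649, 0.0136, 0 → R0 = 3.8718
x·lx·mx: 0, 1.2384, 2.6784, 1.8972, 1.462, 1.089, 0.3894, 0.0952, 0 → Σ = 8.8496
T = 8.8496 / 3.8718 = 2.285655… → 2.29

2.29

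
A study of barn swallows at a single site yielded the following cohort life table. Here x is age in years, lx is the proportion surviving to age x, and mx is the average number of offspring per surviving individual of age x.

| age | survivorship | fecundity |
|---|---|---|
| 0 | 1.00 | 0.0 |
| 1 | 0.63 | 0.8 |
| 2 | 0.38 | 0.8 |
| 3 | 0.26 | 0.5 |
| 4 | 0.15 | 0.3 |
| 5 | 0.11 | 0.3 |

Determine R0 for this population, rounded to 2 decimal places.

lx·mx by age: 0, 0.504, 0.304, 0.13, 0.045, 0.033
R0 = Σ lx·mx = 1.016 → 1.02

1.02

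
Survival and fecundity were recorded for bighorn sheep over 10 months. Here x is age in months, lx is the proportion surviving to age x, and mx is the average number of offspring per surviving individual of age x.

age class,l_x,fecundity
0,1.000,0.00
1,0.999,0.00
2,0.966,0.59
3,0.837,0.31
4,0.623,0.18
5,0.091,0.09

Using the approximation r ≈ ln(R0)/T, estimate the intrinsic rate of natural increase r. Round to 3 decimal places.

R0 = Σ lx·mx = 0 + 0 + 0.56994 + 0.25947 + 0.11214 + 0.00819 = 0.94974
Σ x·lx·mx = 2.4078; T = 2.4078/0.94974 = 2.53522…
r ≈ ln(R0)/T = ln(0.94974)/2.53522… = -0.02034… → -0.020

-0.020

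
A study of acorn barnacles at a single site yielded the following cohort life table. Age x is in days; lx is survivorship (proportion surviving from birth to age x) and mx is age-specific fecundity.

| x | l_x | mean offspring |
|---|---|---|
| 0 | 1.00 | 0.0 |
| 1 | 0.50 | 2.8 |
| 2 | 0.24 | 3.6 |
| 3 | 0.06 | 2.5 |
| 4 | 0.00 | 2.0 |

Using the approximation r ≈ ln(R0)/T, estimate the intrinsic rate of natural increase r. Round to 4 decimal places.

R0 = Σ lx·mx = 0 + 1.4 + 0.864 + 0.15 + 0 = 2.414
Σ x·lx·mx = 3.578; T = 3.578/2.414 = 1.48219…
r ≈ ln(R0)/T = ln(2.414)/1.48219… = 0.594584… → 0.5946

0.5946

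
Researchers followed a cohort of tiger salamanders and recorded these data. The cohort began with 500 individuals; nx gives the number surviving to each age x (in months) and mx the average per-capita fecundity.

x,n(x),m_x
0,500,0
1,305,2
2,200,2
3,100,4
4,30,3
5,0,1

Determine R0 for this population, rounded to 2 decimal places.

lx = nx/n0 = nx/500: 1, 0.61, 0.4, 0.2, 0.06, 0
lx·mx by age: 0, 1.22, 0.8, 0.8, 0.18, 0
R0 = Σ lx·mx = 3 → 3.00

3.00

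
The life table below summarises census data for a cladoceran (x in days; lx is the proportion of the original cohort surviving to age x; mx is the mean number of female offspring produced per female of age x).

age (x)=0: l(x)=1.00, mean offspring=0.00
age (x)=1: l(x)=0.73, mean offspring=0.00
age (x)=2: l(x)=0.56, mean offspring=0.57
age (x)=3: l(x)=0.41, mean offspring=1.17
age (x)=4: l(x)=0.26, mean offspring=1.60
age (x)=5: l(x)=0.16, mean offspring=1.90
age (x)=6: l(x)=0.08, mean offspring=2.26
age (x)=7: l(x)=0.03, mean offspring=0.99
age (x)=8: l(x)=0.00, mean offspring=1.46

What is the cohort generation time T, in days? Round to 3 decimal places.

3.790

lx·mx: 0, 0, 0.3192, 0.4797, 0.416, 0.304, 0.1808, 0.0297, 0 → R0 = 1.7294
x·lx·mx: 0, 0, 0.6384, 1.4391, 1.664, 1.52, 1.0848, 0.2079, 0 → Σ = 6.5542
T = 6.5542 / 1.7294 = 3.789869… → 3.790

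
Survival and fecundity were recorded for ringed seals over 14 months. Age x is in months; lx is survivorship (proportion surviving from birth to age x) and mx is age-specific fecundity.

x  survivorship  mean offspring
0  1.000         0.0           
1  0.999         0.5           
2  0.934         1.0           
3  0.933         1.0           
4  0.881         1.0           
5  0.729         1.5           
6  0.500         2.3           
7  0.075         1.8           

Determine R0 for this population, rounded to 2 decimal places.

lx·mx by age: 0, 0.4995, 0.934, 0.933, 0.881, 1.0935, 1.15, 0.135
R0 = Σ lx·mx = 5.626 → 5.63

5.63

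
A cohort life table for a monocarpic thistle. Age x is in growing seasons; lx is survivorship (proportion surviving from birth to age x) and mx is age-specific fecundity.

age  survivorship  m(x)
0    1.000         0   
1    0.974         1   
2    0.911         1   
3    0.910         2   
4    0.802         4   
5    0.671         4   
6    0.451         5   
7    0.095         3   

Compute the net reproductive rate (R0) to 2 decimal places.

lx·mx by age: 0, 0.974, 0.911, 1.82, 3.208, 2.684, 2.255, 0.285
R0 = Σ lx·mx = 12.137 → 12.14

12.14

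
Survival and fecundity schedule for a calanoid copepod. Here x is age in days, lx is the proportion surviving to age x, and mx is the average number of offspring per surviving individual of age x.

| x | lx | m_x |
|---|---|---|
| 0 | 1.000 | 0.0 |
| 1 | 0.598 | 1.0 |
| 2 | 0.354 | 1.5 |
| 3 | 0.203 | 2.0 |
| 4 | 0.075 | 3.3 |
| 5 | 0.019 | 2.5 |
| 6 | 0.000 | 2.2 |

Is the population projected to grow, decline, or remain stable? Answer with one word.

R0 = Σ lx·mx = 0 + 0.598 + 0.531 + 0.406 + 0.2475 + 0.0475 + 0 = 1.83
R0 > 1, so the population is growing.

growing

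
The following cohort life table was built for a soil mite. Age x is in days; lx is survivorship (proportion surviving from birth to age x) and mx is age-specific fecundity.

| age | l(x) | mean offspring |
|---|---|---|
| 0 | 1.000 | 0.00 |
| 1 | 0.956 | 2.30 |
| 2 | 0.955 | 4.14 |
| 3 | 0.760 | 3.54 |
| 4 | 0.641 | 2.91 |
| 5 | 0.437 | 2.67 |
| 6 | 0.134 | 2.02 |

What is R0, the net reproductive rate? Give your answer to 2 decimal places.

12.15

lx·mx by age: 0, 2.1988, 3.9537, 2.6904, 1.86531, 1.16679, 0.27068
R0 = Σ lx·mx = 12.14568 → 12.15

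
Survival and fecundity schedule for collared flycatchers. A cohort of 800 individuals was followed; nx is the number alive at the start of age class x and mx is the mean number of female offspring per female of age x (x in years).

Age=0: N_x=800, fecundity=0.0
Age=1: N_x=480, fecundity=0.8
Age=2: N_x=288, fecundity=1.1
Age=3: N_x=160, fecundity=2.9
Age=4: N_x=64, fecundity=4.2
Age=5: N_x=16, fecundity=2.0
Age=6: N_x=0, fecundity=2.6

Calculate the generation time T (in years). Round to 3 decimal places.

2.487

lx = nx/n0 = nx/800: 1, 0.6, 0.36, 0.2, 0.08, 0.02, 0
lx·mx: 0, 0.48, 0.396, 0.58, 0.336, 0.04, 0 → R0 = 1.832
x·lx·mx: 0, 0.48, 0.792, 1.74, 1.344, 0.2, 0 → Σ = 4.556
T = 4.556 / 1.832 = 2.4869… → 2.487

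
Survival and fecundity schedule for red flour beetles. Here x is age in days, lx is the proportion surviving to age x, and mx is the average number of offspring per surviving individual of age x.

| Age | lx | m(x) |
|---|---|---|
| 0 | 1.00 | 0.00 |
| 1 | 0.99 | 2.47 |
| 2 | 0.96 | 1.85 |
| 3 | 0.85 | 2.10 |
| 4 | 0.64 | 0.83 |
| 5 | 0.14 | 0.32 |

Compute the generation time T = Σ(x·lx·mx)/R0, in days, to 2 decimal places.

lx·mx: 0, 2.4453, 1.776, 1.785, 0.5312, 0.0448 → R0 = 6.5823
x·lx·mx: 0, 2.4453, 3.552, 5.355, 2.1248, 0.224 → Σ = 13.7011
T = 13.7011 / 6.5823 = 2.081506… → 2.08

2.08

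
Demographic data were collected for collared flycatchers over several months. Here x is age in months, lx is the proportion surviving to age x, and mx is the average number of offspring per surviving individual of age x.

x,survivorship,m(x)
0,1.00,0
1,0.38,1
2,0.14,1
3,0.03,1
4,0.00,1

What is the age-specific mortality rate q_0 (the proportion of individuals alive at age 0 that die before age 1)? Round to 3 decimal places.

0.620

q_0 = (l_0 − l_1) / l_0 = (1 − 0.38) / 1
     = 0.62 / 1 = 0.62 → 0.620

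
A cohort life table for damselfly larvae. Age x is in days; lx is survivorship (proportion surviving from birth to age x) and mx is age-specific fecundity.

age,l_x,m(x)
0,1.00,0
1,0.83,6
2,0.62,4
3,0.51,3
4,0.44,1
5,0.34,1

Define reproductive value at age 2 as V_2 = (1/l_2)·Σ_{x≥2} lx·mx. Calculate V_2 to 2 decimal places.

lx·mx for x ≥ 2: 2.48, 1.53, 0.44, 0.34 → sum = 4.79
V_2 = 4.79 / l_2 = 4.79 / 0.62 = 7.725806… → 7.73

7.73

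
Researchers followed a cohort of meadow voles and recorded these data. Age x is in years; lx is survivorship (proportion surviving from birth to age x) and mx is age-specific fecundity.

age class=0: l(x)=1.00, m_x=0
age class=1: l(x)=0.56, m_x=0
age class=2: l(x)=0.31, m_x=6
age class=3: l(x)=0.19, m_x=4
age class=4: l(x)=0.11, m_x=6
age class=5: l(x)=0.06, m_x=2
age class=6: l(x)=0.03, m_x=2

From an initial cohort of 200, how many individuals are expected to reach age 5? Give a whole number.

12

Expected survivors = N0 · l_5 = 200 × 0.06 = 12 → 12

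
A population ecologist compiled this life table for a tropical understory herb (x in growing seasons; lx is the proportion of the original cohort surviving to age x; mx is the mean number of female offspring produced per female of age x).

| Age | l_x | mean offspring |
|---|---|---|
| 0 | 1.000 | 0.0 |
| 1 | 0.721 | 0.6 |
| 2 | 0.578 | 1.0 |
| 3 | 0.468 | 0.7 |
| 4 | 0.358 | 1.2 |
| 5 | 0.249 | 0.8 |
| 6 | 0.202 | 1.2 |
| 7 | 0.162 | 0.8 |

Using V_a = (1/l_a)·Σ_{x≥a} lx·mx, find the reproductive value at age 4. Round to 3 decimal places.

2.796

lx·mx for x ≥ 4: 0.4296, 0.1992, 0.2424, 0.1296 → sum = 1.0008
V_4 = 1.0008 / l_4 = 1.0008 / 0.358 = 2.795531… → 2.796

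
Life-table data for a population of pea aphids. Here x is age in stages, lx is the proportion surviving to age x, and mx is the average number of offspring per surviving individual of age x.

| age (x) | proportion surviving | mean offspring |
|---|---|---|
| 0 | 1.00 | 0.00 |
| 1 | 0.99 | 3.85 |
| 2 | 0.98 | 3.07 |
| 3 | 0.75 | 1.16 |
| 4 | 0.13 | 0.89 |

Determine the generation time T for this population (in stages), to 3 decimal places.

1.653

lx·mx: 0, 3.8115, 3.0086, 0.87, 0.1157 → R0 = 7.8058
x·lx·mx: 0, 3.8115, 6.0172, 2.61, 0.4628 → Σ = 12.9015
T = 12.9015 / 7.8058 = 1.652809… → 1.653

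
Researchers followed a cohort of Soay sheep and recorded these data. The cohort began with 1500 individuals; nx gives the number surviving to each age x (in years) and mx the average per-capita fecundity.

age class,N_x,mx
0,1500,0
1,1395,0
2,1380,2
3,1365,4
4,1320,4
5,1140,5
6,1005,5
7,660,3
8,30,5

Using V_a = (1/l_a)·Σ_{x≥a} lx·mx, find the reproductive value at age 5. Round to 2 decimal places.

11.28

lx = nx/n0 = nx/1500: 1, 0.93, 0.92, 0.91, 0.88, 0.76, 0.67, 0.44, 0.02
lx·mx for x ≥ 5: 3.8, 3.35, 1.32, 0.1 → sum = 8.57
V_5 = 8.57 / l_5 = 8.57 / 0.76 = 11.276316… → 11.28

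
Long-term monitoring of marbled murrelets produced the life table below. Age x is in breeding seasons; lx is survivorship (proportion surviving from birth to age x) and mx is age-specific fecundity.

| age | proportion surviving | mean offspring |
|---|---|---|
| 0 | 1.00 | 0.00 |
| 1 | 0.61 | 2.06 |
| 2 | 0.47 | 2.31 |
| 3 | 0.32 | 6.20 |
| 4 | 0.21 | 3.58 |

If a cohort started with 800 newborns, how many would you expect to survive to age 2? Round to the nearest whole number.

376

Expected survivors = N0 · l_2 = 800 × 0.47 = 376 → 376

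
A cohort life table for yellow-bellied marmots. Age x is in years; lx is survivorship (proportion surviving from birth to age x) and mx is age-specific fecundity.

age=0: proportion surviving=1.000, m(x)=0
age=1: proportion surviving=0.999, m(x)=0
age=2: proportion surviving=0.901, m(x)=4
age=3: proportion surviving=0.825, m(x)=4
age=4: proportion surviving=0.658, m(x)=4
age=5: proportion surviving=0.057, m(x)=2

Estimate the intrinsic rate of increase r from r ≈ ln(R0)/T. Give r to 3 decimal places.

0.776

R0 = Σ lx·mx = 0 + 0 + 3.604 + 3.3 + 2.632 + 0.114 = 9.65
Σ x·lx·mx = 28.206; T = 28.206/9.65 = 2.9229…
r ≈ ln(R0)/T = ln(9.65)/2.9229… = 0.77558… → 0.776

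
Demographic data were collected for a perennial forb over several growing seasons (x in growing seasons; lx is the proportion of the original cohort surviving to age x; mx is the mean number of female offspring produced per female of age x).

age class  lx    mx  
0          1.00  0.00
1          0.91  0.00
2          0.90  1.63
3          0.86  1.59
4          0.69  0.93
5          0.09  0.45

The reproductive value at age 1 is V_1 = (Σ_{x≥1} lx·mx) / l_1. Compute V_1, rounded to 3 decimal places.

3.864

lx·mx for x ≥ 1: 0, 1.467, 1.3674, 0.6417, 0.0405 → sum = 3.5166
V_1 = 3.5166 / l_1 = 3.5166 / 0.91 = 3.864396… → 3.864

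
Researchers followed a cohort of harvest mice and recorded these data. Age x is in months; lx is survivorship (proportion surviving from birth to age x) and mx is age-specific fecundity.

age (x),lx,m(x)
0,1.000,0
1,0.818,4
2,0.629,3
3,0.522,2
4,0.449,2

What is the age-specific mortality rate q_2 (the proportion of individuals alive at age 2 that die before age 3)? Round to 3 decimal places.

q_2 = (l_2 − l_3) / l_2 = (0.629 − 0.522) / 0.629
     = 0.107 / 0.629 = 0.170111… → 0.170

0.170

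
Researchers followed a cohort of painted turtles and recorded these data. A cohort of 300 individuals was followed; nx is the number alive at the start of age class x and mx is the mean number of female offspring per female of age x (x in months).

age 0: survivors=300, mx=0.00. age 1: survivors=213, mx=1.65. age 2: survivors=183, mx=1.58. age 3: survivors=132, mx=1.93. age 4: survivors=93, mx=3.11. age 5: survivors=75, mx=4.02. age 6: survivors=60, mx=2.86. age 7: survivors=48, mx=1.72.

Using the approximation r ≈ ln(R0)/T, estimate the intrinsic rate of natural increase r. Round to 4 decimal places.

0.5128

lx = nx/n0 = nx/300: 1, 0.71, 0.61, 0.44, 0.31, 0.25, 0.2, 0.16
R0 = Σ lx·mx = 0 + 1.1715 + 0.9638 + 0.8492 + 0.9641 + 1.005 + 0.572 + 0.2752 = 5.8008
Σ x·lx·mx = 19.8865; T = 19.8865/5.8008 = 3.42823…
r ≈ ln(R0)/T = ln(5.8008)/3.42823… = 0.512799… → 0.5128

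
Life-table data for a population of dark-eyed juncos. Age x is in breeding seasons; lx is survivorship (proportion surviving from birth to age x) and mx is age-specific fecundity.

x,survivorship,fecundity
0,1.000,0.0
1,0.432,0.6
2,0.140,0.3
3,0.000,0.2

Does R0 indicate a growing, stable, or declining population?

R0 = Σ lx·mx = 0 + 0.2592 + 0.042 + 0 = 0.3012
R0 < 1, so the population is declining.

declining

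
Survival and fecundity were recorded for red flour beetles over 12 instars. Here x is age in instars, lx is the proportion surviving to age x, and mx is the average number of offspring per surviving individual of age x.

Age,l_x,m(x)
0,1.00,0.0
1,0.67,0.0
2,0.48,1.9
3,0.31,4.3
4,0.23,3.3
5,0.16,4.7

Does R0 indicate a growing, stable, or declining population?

R0 = Σ lx·mx = 0 + 0 + 0.912 + 1.333 + 0.759 + 0.752 = 3.756
R0 > 1, so the population is growing.

growing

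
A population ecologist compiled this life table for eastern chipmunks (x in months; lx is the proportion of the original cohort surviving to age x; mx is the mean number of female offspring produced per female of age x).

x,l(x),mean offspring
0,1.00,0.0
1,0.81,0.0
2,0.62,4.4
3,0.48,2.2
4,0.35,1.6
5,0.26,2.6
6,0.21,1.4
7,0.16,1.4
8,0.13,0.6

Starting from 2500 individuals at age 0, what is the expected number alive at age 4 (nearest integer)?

875

Expected survivors = N0 · l_4 = 2500 × 0.35 = 875 → 875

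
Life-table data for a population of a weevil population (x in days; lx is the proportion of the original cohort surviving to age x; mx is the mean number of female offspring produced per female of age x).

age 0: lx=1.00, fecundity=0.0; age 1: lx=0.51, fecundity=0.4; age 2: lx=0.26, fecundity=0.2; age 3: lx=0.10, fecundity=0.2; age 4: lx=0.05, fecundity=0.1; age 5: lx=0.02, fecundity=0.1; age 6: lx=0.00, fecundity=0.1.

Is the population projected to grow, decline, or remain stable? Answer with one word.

declining

R0 = Σ lx·mx = 0 + 0.204 + 0.052 + 0.02 + 0.005 + 0.002 + 0 = 0.283
R0 < 1, so the population is declining.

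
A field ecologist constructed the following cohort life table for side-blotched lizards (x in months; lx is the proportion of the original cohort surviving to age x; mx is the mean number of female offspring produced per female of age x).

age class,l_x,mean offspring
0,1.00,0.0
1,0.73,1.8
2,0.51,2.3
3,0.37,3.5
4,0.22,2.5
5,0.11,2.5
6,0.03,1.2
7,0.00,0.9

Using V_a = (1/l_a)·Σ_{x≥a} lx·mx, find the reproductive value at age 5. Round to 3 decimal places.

lx·mx for x ≥ 5: 0.275, 0.036, 0 → sum = 0.311
V_5 = 0.311 / l_5 = 0.311 / 0.11 = 2.827273… → 2.827

2.827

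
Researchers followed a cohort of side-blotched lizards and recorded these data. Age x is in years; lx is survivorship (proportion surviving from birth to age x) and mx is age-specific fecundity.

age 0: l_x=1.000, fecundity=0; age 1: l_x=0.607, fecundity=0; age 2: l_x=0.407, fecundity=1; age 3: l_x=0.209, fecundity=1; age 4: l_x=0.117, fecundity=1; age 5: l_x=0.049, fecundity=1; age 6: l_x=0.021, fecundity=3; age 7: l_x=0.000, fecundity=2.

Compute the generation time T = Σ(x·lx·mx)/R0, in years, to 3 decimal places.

2.996

lx·mx: 0, 0, 0.407, 0.209, 0.117, 0.049, 0.063, 0 → R0 = 0.845
x·lx·mx: 0, 0, 0.814, 0.627, 0.468, 0.245, 0.378, 0 → Σ = 2.532
T = 2.532 / 0.845 = 2.99645… → 2.996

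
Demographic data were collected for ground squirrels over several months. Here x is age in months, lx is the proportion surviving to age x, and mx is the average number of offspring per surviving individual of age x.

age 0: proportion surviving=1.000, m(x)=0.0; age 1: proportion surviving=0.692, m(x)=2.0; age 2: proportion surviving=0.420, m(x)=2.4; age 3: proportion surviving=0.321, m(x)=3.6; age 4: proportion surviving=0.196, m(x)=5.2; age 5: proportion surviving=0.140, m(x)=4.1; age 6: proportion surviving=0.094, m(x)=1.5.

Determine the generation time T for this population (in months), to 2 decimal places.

lx·mx: 0, 1.384, 1.008, 1.1556, 1.0192, 0.574, 0.141 → R0 = 5.2818
x·lx·mx: 0, 1.384, 2.016, 3.4668, 4.0768, 2.87, 0.846 → Σ = 14.6596
T = 14.6596 / 5.2818 = 2.775493… → 2.78

2.78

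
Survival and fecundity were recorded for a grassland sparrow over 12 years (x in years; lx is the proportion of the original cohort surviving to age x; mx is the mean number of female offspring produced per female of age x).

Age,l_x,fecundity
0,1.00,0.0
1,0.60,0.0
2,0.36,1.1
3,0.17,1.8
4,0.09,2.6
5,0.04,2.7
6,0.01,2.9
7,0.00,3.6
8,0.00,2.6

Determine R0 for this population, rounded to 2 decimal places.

lx·mx by age: 0, 0, 0.396, 0.306, 0.234, 0.108, 0.029, 0, 0
R0 = Σ lx·mx = 1.073 → 1.07

1.07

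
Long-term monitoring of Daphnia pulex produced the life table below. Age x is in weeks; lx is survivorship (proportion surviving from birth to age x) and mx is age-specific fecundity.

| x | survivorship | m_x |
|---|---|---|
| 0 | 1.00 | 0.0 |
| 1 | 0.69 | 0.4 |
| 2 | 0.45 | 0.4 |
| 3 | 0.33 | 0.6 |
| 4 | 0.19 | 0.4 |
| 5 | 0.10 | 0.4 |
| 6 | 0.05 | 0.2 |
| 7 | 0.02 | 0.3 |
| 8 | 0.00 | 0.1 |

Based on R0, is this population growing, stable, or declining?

declining

R0 = Σ lx·mx = 0 + 0.276 + 0.18 + 0.198 + 0.076 + 0.04 + 0.01 + 0.006 + 0 = 0.786
R0 < 1, so the population is declining.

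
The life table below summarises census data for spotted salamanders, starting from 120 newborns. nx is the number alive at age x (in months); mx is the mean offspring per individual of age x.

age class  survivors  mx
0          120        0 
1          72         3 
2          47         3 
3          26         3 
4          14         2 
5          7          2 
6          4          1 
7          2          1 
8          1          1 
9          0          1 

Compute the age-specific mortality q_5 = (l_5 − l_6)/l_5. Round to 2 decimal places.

0.43

lx = nx/n0 = nx/120: 1, 0.6, 0.39167…, 0.21667…, 0.11667…, 0.05833…, 0.03333…, 0.01667…, 0.00833…, 0
q_5 = (l_5 − l_6) / l_5 = (0.058333… − 0.033333…) / 0.058333…
     = 0.025… / 0.058333… = 0.428571… → 0.43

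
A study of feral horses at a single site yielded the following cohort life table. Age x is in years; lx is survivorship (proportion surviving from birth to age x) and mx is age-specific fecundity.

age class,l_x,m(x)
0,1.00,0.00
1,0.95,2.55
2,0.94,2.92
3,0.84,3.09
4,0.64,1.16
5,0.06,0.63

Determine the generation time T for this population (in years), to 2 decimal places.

2.21

lx·mx: 0, 2.4225, 2.7448, 2.5956, 0.7424, 0.0378 → R0 = 8.5431
x·lx·mx: 0, 2.4225, 5.4896, 7.7868, 2.9696, 0.189 → Σ = 18.8575
T = 18.8575 / 8.5431 = 2.207337… → 2.21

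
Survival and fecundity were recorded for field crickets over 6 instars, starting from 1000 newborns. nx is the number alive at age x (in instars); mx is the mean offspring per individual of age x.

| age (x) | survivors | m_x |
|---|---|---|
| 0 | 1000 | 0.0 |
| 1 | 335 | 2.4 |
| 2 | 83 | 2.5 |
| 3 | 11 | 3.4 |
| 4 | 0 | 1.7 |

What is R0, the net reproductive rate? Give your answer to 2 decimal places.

1.05

lx = nx/n0 = nx/1000: 1, 0.335, 0.083, 0.011, 0
lx·mx by age: 0, 0.804, 0.2075, 0.0374, 0
R0 = Σ lx·mx = 1.0489 → 1.05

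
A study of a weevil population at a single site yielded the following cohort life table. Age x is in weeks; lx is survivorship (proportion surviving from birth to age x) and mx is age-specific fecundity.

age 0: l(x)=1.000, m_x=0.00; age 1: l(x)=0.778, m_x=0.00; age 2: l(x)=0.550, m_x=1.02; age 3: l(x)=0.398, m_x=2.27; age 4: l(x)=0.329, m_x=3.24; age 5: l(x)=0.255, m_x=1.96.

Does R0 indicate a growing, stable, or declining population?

growing

R0 = Σ lx·mx = 0 + 0 + 0.561 + 0.90346 + 1.06596 + 0.4998 = 3.03022
R0 > 1, so the population is growing.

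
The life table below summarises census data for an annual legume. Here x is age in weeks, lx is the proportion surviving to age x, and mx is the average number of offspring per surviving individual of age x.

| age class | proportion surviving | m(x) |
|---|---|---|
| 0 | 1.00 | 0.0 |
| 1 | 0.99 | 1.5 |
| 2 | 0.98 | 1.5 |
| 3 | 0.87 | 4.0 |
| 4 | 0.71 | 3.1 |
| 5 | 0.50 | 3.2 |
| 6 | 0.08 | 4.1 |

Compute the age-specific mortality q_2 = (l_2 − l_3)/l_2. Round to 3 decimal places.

0.112

q_2 = (l_2 − l_3) / l_2 = (0.98 − 0.87) / 0.98
     = 0.11 / 0.98 = 0.112245… → 0.112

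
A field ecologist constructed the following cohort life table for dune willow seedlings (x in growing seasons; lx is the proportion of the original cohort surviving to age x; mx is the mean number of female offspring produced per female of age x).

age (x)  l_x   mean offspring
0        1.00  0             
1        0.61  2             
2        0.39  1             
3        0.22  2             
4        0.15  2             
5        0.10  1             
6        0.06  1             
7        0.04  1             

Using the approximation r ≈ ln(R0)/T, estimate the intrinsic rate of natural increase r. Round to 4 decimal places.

0.4217

R0 = Σ lx·mx = 0 + 1.22 + 0.39 + 0.44 + 0.3 + 0.1 + 0.06 + 0.04 = 2.55
Σ x·lx·mx = 5.66; T = 5.66/2.55 = 2.21961…
r ≈ ln(R0)/T = ln(2.55)/2.21961… = 0.421738… → 0.4217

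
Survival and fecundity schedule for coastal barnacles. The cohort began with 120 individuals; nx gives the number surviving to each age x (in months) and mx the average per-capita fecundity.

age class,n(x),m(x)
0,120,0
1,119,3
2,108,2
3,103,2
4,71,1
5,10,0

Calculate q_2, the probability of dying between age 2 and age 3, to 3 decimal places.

lx = nx/n0 = nx/120: 1, 0.99167…, 0.9, 0.85833…, 0.59167…, 0.08333…
q_2 = (l_2 − l_3) / l_2 = (0.9 − 0.858333…) / 0.9
     = 0.041667… / 0.9 = 0.046296… → 0.046

0.046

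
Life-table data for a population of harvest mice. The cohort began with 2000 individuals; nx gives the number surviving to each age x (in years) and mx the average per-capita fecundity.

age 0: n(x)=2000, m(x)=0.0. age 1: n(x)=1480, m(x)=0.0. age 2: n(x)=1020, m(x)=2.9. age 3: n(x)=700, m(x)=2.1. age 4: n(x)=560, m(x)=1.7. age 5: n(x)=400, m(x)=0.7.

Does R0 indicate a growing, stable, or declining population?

lx = nx/n0 = nx/2000: 1, 0.74, 0.51, 0.35, 0.28, 0.2
R0 = Σ lx·mx = 0 + 0 + 1.479 + 0.735 + 0.476 + 0.14 = 2.83
R0 > 1, so the population is growing.

growing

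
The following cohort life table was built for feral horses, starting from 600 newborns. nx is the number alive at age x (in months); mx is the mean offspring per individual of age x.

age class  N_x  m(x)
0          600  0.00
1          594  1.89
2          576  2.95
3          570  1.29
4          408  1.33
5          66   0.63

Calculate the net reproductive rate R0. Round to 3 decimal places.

lx = nx/n0 = nx/600: 1, 0.99, 0.96, 0.95, 0.68, 0.11
lx·mx by age: 0, 1.8711, 2.832, 1.2255, 0.9044, 0.0693
R0 = Σ lx·mx = 6.9023 → 6.902

6.902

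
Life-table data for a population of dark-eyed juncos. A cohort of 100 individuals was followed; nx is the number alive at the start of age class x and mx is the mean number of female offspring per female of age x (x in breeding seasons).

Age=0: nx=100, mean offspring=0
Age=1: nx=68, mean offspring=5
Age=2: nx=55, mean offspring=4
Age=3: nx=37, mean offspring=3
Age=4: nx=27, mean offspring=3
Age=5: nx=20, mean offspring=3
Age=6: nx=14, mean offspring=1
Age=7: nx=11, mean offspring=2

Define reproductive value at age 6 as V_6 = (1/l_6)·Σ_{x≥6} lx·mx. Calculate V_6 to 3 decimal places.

2.571

lx = nx/n0 = nx/100: 1, 0.68, 0.55, 0.37, 0.27, 0.2, 0.14, 0.11
lx·mx for x ≥ 6: 0.14, 0.22 → sum = 0.36
V_6 = 0.36 / l_6 = 0.36 / 0.14 = 2.571429… → 2.571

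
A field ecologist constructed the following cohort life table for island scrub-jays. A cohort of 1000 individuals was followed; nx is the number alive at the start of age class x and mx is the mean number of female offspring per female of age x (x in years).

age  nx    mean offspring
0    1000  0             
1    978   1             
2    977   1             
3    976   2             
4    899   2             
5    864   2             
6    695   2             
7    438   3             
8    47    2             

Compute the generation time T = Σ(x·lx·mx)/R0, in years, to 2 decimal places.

lx = nx/n0 = nx/1000: 1, 0.978, 0.977, 0.976, 0.899, 0.864, 0.695, 0.438, 0.047
lx·mx: 0, 0.978, 0.977, 1.952, 1.798, 1.728, 1.39, 1.314, 0.094 → R0 = 10.231
x·lx·mx: 0, 0.978, 1.954, 5.856, 7.192, 8.64, 8.34, 9.198, 0.752 → Σ = 42.91
T = 42.91 / 10.231 = 4.194116… → 4.19

4.19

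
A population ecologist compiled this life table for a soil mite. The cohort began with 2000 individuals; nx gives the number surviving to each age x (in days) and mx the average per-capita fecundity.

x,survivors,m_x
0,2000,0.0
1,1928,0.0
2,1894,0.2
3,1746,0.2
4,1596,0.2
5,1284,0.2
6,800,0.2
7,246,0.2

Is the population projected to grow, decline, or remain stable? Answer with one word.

declining

lx = nx/n0 = nx/2000: 1, 0.964, 0.947, 0.873, 0.798, 0.642, 0.4, 0.123
R0 = Σ lx·mx = 0 + 0 + 0.1894 + 0.1746 + 0.1596 + 0.1284 + 0.08 + 0.0246 = 0.7566
R0 < 1, so the population is declining.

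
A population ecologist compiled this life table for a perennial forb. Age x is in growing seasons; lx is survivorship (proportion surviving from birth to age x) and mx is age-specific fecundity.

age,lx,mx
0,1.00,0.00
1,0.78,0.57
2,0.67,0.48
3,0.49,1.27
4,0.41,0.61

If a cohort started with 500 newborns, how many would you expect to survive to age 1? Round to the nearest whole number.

Expected survivors = N0 · l_1 = 500 × 0.78 = 390 → 390

390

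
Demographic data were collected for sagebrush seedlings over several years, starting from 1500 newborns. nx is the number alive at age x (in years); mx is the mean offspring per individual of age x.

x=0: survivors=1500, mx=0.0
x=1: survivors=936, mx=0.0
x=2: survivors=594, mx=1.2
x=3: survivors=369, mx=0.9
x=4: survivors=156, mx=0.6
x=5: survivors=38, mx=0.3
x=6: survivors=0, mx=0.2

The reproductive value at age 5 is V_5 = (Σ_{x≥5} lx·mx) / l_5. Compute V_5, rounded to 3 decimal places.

lx = nx/n0 = nx/1500: 1, 0.624, 0.396, 0.246, 0.104, 0.02533…, 0
lx·mx for x ≥ 5: 0.0076…, 0 → sum = 0.0076…
V_5 = 0.0076… / l_5 = 0.0076… / 0.025333… = 0.3 → 0.300

0.300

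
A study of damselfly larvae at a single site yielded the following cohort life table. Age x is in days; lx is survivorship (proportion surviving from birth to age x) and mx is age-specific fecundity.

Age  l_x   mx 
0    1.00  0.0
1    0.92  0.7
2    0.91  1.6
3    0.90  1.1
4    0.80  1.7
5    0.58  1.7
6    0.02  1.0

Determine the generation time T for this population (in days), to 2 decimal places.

3.12

lx·mx: 0, 0.644, 1.456, 0.99, 1.36, 0.986, 0.02 → R0 = 5.456
x·lx·mx: 0, 0.644, 2.912, 2.97, 5.44, 4.93, 0.12 → Σ = 17.016
T = 17.016 / 5.456 = 3.118768… → 3.12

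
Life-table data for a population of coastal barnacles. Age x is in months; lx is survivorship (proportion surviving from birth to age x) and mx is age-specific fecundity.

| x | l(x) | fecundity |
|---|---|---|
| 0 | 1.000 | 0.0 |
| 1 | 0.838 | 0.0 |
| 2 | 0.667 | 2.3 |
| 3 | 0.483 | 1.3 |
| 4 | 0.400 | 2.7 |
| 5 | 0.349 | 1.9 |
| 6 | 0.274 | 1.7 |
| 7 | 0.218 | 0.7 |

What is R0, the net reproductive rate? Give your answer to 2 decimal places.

lx·mx by age: 0, 0, 1.5341, 0.6279, 1.08, 0.6631, 0.4658, 0.1526
R0 = Σ lx·mx = 4.5235 → 4.52

4.52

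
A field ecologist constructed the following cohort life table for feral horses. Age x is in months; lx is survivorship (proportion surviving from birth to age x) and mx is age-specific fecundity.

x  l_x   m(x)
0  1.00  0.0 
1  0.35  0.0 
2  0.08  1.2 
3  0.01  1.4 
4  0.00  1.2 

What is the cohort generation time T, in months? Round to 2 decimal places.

2.13

lx·mx: 0, 0, 0.096, 0.014, 0 → R0 = 0.11
x·lx·mx: 0, 0, 0.192, 0.042, 0 → Σ = 0.234
T = 0.234 / 0.11 = 2.127273… → 2.13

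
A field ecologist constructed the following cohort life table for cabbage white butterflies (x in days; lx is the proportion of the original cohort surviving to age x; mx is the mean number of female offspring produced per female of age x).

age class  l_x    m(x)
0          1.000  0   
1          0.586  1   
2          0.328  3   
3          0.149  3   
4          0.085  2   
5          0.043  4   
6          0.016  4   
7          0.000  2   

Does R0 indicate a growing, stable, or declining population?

growing

R0 = Σ lx·mx = 0 + 0.586 + 0.984 + 0.447 + 0.17 + 0.172 + 0.064 + 0 = 2.423
R0 > 1, so the population is growing.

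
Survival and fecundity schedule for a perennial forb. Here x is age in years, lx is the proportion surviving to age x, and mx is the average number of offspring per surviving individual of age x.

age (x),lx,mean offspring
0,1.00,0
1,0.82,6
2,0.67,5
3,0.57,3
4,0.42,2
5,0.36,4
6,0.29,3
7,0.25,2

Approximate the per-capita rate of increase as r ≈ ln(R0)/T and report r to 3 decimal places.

R0 = Σ lx·mx = 0 + 4.92 + 3.35 + 1.71 + 0.84 + 1.44 + 0.87 + 0.5 = 13.63
Σ x·lx·mx = 36.03; T = 36.03/13.63 = 2.64343…
r ≈ ln(R0)/T = ln(13.63)/2.64343… = 0.98821… → 0.988

0.988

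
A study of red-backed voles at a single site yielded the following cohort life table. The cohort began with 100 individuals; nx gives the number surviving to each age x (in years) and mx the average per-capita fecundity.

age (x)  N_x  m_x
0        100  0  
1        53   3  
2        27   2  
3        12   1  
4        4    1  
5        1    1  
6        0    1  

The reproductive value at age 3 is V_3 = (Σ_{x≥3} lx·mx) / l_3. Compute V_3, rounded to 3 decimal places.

lx = nx/n0 = nx/100: 1, 0.53, 0.27, 0.12, 0.04, 0.01, 0
lx·mx for x ≥ 3: 0.12, 0.04, 0.01, 0 → sum = 0.17
V_3 = 0.17 / l_3 = 0.17 / 0.12 = 1.416667… → 1.417

1.417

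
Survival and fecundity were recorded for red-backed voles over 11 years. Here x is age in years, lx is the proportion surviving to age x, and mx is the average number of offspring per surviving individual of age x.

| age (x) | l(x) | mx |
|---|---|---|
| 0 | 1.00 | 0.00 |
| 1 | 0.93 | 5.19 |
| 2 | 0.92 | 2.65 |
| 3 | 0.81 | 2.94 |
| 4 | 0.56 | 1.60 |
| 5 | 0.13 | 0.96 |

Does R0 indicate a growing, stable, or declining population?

growing

R0 = Σ lx·mx = 0 + 4.8267 + 2.438 + 2.3814 + 0.896 + 0.1248 = 10.6669
R0 > 1, so the population is growing.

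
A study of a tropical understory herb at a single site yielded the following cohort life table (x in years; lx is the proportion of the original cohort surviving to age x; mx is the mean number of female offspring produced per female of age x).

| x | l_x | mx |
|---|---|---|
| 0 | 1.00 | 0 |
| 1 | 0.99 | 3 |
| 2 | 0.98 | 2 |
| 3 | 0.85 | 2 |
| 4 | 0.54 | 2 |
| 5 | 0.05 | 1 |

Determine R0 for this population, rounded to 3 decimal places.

lx·mx by age: 0, 2.97, 1.96, 1.7, 1.08, 0.05
R0 = Σ lx·mx = 7.76 → 7.760

7.760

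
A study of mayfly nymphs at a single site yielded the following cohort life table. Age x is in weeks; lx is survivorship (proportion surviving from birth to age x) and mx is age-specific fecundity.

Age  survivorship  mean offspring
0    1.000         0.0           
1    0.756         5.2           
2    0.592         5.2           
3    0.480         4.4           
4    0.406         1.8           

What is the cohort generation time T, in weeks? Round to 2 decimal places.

lx·mx: 0, 3.9312, 3.0784, 2.112, 0.7308 → R0 = 9.8524
x·lx·mx: 0, 3.9312, 6.1568, 6.336, 2.9232 → Σ = 19.3472
T = 19.3472 / 9.8524 = 1.963704… → 1.96

1.96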